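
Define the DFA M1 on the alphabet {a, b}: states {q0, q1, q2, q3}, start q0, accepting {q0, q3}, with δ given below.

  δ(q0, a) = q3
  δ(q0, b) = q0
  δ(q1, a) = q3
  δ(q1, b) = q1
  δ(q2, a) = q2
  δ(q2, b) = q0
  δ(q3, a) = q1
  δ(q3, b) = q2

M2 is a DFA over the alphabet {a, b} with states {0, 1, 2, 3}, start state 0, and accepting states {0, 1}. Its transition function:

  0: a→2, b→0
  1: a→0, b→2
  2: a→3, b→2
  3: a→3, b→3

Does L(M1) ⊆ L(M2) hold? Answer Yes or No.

No

The string a is in L(M1) but not in L(M2).
So L(M1) ⊄ L(M2).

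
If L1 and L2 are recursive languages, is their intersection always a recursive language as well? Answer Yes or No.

Yes

Run both deciders on the input and accept iff both accept; the combined machine always halts.
So the recursive languages are closed under intersection.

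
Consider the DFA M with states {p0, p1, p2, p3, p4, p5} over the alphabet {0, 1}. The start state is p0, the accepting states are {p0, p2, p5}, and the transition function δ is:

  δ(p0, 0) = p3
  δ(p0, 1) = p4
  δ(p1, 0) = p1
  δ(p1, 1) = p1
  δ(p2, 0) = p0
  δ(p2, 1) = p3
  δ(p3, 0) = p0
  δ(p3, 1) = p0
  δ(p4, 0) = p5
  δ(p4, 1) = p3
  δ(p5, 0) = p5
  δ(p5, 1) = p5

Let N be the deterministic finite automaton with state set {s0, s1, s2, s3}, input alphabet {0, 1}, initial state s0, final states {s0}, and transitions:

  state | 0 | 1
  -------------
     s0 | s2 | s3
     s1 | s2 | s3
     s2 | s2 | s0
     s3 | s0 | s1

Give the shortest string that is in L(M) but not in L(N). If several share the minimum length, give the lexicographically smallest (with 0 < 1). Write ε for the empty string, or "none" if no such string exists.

00

The string 00 is accepted by M but not by N.
No shorter string lies in the difference, and 00 is the lexicographically first length-2 string in L(M) \ L(N).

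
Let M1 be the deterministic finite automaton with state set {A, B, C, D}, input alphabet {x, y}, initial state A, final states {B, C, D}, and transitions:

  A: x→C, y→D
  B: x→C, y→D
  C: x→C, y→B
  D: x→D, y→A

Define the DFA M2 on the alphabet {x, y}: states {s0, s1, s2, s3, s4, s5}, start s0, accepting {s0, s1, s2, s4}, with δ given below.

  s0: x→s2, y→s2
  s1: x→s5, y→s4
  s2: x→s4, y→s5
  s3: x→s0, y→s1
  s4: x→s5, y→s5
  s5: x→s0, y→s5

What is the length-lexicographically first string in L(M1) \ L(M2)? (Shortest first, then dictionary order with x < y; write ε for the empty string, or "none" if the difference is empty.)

The string xy is accepted by M1 but not by M2.
No shorter string lies in the difference, and xy is the lexicographically first length-2 string in L(M1) \ L(M2).

xy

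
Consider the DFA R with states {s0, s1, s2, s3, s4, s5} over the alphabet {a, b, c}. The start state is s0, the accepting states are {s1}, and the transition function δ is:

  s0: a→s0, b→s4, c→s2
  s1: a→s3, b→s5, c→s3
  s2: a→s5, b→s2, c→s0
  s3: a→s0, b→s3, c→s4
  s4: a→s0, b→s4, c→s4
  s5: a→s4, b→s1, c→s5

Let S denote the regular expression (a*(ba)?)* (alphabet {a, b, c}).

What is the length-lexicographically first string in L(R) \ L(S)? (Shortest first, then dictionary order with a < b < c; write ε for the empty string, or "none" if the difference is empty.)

The string cab is accepted by R but not by S.
No shorter string lies in the difference, and cab is the lexicographically first length-3 string in L(R) \ L(S).

cab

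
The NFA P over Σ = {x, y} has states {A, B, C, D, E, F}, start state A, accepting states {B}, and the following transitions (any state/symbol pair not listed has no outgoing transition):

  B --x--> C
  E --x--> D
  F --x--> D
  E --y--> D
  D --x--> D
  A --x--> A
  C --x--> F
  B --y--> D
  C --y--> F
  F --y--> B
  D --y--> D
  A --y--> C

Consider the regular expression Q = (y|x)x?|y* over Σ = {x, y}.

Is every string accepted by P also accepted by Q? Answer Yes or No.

No

The string yxy is in L(P) but not in L(Q).
So L(P) ⊄ L(Q).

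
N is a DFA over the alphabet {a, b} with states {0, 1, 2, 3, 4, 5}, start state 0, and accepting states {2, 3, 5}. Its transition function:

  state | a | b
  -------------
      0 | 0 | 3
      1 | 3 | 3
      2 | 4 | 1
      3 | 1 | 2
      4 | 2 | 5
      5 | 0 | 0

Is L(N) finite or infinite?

infinite

State 0 is reachable from the start and can reach an accepting state, and it lies on the cycle 0 → 0.
Traversing that cycle any number of times yields accepted strings of unbounded length, so the language is infinite.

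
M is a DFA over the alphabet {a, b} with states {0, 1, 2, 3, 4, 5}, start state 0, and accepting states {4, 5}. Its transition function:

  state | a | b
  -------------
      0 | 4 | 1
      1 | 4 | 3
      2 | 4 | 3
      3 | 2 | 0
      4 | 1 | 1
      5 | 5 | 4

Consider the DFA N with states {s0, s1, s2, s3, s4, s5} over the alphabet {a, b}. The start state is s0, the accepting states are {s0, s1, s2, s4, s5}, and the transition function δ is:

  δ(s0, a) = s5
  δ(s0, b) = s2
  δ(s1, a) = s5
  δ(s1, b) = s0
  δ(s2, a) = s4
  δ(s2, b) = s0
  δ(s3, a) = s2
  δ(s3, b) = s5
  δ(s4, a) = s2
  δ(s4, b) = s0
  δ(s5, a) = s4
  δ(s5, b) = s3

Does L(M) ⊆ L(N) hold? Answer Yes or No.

Exploring the product automaton M × N from the start pair (0, s0), following both machines on each input symbol, reaches 19 state pairs: (0, s0), (4, s5), (1, s2), (1, s4), (1, s3), (4, s4), (3, s0), (4, s2), (3, s5), (1, s0), (2, s5), (0, s2), (2, s4), (0, s3), (3, s2), (3, s3), (1, s5), (2, s2), (0, s5).
M accepts in {4, 5} and N accepts in {s0, s1, s2, s4, s5}. The reachable pairs whose M-component is accepting are (4, s5), (4, s4), (4, s2); in each of them the N-component is accepting too, so the product for L(M) \ L(N) (M-component accepting, N-component rejecting) has no reachable accepting pair and the difference is empty.
Hence every string in L(M) is also in L(N).

Yes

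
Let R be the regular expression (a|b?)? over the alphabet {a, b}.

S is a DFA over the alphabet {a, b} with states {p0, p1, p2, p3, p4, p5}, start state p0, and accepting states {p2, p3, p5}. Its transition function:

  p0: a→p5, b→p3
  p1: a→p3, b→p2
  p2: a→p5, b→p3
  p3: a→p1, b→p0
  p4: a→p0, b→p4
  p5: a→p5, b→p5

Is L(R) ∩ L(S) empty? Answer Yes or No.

The string a is accepted by both R and S.
Hence L(R) ∩ L(S) ≠ ∅.

No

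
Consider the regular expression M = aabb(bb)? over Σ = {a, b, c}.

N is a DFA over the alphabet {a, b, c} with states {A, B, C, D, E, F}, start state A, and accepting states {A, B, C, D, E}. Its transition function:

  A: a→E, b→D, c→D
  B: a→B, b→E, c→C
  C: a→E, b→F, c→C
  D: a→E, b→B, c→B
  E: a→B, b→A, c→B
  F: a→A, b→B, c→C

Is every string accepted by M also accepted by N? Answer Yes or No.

Yes

Converting the expression M to a DFA (subset construction, then merging equivalent states) gives the minimal DFA with states {m0, m1, m2, m3, m4, m5, m6, m7}, start state m0, accepting states {m5, m7} and transitions m0: a→m1, b→m2, c→m2; m1: a→m3, b→m2, c→m2; m2: a→m2, b→m2, c→m2; m3: a→m2, b→m4, c→m2; m4: a→m2, b→m5, c→m2; m5: a→m2, b→m6, c→m2; m6: a→m2, b→m7, c→m2; m7: a→m2, b→m2, c→m2.
Exploring the product automaton M × N from the start pair (m0, A), following both machines on each input symbol, reaches 13 state pairs: (m0, A), (m1, E), (m2, D), (m3, B), (m2, A), (m2, B), (m2, E), (m4, E), (m2, C), (m5, A), (m2, F), (m6, D), (m7, B).
M accepts in {m5, m7} and N accepts in {A, B, C, D, E}. The reachable pairs whose M-component is accepting are (m5, A), (m7, B); in each of them the N-component is accepting too, so the product for L(M) \ L(N) (M-component accepting, N-component rejecting) has no reachable accepting pair and the difference is empty.
Hence every string in L(M) is also in L(N).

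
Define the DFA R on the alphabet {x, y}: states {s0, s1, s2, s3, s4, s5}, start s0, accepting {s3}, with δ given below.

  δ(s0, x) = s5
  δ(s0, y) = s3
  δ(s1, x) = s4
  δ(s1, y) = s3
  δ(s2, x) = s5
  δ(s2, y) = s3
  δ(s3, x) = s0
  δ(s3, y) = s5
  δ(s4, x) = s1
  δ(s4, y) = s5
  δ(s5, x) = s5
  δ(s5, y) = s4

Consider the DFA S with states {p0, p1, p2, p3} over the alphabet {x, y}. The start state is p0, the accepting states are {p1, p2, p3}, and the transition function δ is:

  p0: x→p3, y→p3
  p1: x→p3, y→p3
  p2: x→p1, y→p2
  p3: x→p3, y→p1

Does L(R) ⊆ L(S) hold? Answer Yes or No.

Exploring the product automaton R × S from the start pair (s0, p0), following both machines on each input symbol, reaches 9 state pairs: (s0, p0), (s5, p3), (s3, p3), (s4, p1), (s0, p3), (s5, p1), (s1, p3), (s3, p1), (s4, p3).
R accepts in {s3} and S accepts in {p1, p2, p3}. The reachable pairs whose R-component is accepting are (s3, p3), (s3, p1); in each of them the S-component is accepting too, so the product for L(R) \ L(S) (R-component accepting, S-component rejecting) has no reachable accepting pair and the difference is empty.
Hence every string in L(R) is also in L(S).

Yes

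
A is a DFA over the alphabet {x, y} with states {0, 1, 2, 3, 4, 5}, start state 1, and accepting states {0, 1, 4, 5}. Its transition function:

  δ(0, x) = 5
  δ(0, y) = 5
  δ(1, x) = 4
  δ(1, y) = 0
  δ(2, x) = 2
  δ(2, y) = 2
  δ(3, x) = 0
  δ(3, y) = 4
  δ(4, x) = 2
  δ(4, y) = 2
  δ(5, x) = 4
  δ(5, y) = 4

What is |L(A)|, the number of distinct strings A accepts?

The useful subgraph on states {0, 1, 4, 5} is acyclic, so L(A) is finite; the longest accepting path visits 4 useful states, giving maximum string length 3.
Counting accepting paths from 1 by length: 1 of length 0, 2 of length 1, 2 of length 2, 4 of length 3. Total 9.

9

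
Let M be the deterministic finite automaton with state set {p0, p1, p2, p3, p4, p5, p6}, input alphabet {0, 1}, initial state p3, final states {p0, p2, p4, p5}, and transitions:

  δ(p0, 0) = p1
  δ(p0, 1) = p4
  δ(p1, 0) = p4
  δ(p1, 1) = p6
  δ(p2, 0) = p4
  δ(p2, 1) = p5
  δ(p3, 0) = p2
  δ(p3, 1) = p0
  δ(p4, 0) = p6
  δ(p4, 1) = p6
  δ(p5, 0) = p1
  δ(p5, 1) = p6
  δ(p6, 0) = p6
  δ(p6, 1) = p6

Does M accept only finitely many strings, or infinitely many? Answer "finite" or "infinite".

finite

The useful states (reachable from p3 and able to reach an accepting state) are {p0, p1, p2, p3, p4, p5}.
Restricted to these states the transition graph has no cycle, so every accepting path has bounded length and L is finite.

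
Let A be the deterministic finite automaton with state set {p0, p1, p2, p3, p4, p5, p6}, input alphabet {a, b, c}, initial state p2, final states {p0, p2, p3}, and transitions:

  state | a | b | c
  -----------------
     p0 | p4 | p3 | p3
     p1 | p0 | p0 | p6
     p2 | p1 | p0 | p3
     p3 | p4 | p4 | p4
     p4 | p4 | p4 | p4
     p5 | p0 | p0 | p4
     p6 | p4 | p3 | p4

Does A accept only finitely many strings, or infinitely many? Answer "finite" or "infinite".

The useful states (reachable from p2 and able to reach an accepting state) are {p0, p1, p2, p3, p6}.
Restricted to these states the transition graph has no cycle, so every accepting path has bounded length and L is finite.

finite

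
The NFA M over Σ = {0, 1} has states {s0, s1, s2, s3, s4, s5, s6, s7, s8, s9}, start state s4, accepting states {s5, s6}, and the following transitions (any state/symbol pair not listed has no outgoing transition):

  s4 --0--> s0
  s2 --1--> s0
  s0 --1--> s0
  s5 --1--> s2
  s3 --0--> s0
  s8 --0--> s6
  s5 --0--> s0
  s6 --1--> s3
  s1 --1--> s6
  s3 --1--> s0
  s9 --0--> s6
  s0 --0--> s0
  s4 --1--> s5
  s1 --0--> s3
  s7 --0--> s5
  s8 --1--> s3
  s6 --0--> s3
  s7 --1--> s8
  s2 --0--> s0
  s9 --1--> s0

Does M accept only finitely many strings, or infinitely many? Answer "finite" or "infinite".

The useful states (reachable from s4 and able to reach an accepting state) are {s4, s5}.
Restricted to these states the transition graph has no cycle, so every accepting path has bounded length and L is finite.

finite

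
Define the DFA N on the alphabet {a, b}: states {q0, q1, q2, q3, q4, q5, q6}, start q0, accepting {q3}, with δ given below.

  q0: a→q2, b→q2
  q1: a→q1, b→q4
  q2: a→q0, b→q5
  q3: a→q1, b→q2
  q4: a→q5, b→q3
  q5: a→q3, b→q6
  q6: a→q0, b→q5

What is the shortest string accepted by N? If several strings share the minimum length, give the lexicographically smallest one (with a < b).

aba

A breadth-first search from q0 reaches an accepting state first via the path q0 → q2 → q5 → q3 on input aba.
No string of length < 3 is accepted (BFS exhausts all shorter strings without reaching an accepting state), and aba is the lexicographically least accepting string of length 3.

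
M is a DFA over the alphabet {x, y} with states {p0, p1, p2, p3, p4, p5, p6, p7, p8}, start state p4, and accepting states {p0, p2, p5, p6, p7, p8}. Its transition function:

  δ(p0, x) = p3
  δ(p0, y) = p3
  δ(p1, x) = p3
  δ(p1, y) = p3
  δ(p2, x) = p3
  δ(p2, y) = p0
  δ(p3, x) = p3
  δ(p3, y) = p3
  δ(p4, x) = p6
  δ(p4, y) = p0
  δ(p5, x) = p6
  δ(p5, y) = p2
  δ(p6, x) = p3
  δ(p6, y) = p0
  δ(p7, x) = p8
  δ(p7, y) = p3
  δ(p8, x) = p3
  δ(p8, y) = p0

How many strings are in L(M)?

The useful subgraph on states {p0, p4, p6} is acyclic, so L(M) is finite; the longest accepting path visits 3 useful states, giving maximum string length 2.
Counting accepting paths from p4 by length: 2 of length 1, 1 of length 2. Total 3.

3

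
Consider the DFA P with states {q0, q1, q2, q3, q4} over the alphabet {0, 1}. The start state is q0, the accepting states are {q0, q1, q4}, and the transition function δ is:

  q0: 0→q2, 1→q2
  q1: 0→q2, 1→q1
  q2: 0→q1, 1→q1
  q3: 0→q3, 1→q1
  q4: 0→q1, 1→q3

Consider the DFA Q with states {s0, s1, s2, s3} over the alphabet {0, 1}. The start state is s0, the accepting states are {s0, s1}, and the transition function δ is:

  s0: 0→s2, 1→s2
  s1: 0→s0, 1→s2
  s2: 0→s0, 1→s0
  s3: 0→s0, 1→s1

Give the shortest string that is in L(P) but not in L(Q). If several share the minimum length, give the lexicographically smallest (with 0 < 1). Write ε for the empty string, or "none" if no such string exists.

001

The string 001 is accepted by P but not by Q.
No shorter string lies in the difference, and 001 is the lexicographically first length-3 string in L(P) \ L(Q).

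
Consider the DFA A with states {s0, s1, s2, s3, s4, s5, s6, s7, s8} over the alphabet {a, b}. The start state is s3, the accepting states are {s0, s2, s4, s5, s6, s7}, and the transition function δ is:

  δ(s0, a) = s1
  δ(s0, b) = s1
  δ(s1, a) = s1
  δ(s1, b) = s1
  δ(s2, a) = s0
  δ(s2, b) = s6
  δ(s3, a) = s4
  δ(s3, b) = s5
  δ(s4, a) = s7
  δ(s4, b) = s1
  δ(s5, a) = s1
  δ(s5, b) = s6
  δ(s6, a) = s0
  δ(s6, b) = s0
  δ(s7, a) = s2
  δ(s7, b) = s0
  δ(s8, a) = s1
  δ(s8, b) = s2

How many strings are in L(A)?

12

The useful subgraph on states {s0, s2, s3, s4, s5, s6, s7} is acyclic, so L(A) is finite; the longest accepting path visits 6 useful states, giving maximum string length 5.
Counting accepting paths from s3 by length: 2 of length 1, 2 of length 2, 4 of length 3, 2 of length 4, 2 of length 5. Total 12.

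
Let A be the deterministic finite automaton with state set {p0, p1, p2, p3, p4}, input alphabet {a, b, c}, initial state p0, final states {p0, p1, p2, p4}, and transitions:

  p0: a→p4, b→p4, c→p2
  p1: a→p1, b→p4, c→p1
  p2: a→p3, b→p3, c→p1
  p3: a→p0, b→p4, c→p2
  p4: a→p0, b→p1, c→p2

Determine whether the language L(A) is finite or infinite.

State p1 is reachable from the start and can reach an accepting state, and it lies on the cycle p1 → p1.
Traversing that cycle any number of times yields accepted strings of unbounded length, so the language is infinite.

infinite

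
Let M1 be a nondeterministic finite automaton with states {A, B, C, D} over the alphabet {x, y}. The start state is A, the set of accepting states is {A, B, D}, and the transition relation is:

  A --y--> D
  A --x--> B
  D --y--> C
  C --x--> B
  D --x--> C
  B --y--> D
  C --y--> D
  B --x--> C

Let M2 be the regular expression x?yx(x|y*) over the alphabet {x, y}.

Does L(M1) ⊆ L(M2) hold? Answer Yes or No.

The empty string ε is in L(M1) but not in L(M2).
So L(M1) ⊄ L(M2).

No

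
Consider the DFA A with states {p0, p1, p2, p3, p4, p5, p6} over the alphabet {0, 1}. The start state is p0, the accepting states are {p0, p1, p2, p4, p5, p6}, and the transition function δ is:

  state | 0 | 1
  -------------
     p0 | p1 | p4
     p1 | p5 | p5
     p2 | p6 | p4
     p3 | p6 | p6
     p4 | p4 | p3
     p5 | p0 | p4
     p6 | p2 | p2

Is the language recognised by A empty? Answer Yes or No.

No

The empty string ε is accepted: the run p0 ends in the accepting state p0.
Since at least one string is accepted, L(A) is not empty.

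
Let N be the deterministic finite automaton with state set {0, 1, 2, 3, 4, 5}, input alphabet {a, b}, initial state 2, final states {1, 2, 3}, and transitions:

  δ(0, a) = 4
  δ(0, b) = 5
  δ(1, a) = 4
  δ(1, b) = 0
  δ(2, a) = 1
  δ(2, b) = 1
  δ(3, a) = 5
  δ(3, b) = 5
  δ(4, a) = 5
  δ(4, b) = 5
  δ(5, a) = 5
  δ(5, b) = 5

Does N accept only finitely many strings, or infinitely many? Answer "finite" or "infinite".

finite

The useful states (reachable from 2 and able to reach an accepting state) are {1, 2}.
Restricted to these states the transition graph has no cycle, so every accepting path has bounded length and L is finite.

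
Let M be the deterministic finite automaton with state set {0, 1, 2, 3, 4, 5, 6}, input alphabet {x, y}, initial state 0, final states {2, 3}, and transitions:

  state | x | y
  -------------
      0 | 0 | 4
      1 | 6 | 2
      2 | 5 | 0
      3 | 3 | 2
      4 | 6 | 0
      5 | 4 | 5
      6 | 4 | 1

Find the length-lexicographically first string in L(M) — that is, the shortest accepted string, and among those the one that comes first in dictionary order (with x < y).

A breadth-first search from 0 reaches an accepting state first via the path 0 → 4 → 6 → 1 → 2 on input yxyy.
No string of length < 4 is accepted (BFS exhausts all shorter strings without reaching an accepting state), and yxyy is the lexicographically least accepting string of length 4.

yxyy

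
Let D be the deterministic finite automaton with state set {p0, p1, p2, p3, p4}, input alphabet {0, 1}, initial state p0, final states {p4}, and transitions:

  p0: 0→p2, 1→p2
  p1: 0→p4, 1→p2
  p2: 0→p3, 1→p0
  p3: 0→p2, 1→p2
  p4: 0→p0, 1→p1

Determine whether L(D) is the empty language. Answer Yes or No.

Yes

The states reachable from the start state are {p0, p2, p3}.
None of the accepting states {p4} is reachable, so no string is accepted and L(D) = ∅.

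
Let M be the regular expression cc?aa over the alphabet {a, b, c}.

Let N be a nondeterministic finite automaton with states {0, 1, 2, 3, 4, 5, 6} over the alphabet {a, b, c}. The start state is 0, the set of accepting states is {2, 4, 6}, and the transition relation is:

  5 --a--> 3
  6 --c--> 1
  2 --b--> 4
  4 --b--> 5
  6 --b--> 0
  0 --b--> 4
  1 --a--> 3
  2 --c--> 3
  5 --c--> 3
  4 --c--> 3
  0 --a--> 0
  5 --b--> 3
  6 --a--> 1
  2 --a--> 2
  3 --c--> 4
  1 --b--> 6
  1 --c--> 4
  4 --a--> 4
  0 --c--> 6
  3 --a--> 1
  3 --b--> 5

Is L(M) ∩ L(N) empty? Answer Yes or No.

Converting the expression M to a DFA (subset construction, then merging equivalent states) gives the minimal DFA with states {m0, m1, m2, m3, m4, m5}, start state m0, accepting states {m5} and transitions m0: a→m1, b→m1, c→m2; m1: a→m1, b→m1, c→m1; m2: a→m3, b→m1, c→m4; m3: a→m5, b→m1, c→m1; m4: a→m3, b→m1, c→m1; m5: a→m1, b→m1, c→m1.
Exploring the product automaton M × N from the start pair (m0, 0), following both machines on each input symbol, reaches 13 state pairs: (m0, 0), (m1, 0), (m1, 4), (m2, 6), (m1, 6), (m1, 5), (m1, 3), (m3, 1), (m4, 1), (m1, 1), (m5, 3), (m3, 3), (m5, 1).
M accepts in {m5} and N accepts in {2, 4, 6}; no reachable pair has both components accepting, so no string drives both machines to acceptance simultaneously and L(M) ∩ L(N) = ∅.
So no string is accepted by both, and the intersection is empty.

Yes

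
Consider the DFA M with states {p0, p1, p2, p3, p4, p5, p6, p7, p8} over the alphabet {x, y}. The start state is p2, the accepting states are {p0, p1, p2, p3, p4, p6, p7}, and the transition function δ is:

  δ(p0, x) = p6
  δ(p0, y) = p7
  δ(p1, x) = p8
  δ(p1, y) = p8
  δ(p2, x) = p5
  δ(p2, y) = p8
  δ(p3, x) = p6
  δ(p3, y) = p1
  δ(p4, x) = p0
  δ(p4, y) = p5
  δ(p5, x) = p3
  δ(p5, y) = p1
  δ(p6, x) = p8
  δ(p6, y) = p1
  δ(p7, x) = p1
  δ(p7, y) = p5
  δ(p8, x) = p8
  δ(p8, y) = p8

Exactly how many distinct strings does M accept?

6

The useful subgraph on states {p1, p2, p3, p5, p6} is acyclic, so L(M) is finite; the longest accepting path visits 5 useful states, giving maximum string length 4.
Counting accepting paths from p2 by length: 1 of length 0, 2 of length 2, 2 of length 3, 1 of length 4. Total 6.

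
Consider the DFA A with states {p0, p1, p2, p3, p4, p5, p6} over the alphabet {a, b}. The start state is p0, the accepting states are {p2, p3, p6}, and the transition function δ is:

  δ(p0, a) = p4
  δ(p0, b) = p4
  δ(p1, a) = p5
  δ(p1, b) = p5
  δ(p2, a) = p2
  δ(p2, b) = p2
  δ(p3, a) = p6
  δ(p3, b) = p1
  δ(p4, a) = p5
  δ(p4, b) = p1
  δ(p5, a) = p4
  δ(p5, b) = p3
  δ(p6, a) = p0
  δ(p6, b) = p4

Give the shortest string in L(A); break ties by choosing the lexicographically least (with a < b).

A breadth-first search from p0 reaches an accepting state first via the path p0 → p4 → p5 → p3 on input aab.
No string of length < 3 is accepted (BFS exhausts all shorter strings without reaching an accepting state), and aab is the lexicographically least accepting string of length 3.

aab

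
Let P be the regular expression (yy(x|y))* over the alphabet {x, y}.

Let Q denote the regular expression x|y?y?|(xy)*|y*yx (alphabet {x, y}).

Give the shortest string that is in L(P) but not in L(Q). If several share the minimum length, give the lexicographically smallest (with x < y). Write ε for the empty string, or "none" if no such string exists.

The string yyy is accepted by P but not by Q.
No shorter string lies in the difference, and yyy is the lexicographically first length-3 string in L(P) \ L(Q).

yyy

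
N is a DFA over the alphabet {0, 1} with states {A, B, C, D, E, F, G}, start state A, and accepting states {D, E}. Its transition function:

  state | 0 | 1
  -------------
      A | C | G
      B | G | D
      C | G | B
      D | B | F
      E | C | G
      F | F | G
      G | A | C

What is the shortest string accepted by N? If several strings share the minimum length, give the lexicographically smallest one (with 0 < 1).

011

A breadth-first search from A reaches an accepting state first via the path A → C → B → D on input 011.
No string of length < 3 is accepted (BFS exhausts all shorter strings without reaching an accepting state), and 011 is the lexicographically least accepting string of length 3.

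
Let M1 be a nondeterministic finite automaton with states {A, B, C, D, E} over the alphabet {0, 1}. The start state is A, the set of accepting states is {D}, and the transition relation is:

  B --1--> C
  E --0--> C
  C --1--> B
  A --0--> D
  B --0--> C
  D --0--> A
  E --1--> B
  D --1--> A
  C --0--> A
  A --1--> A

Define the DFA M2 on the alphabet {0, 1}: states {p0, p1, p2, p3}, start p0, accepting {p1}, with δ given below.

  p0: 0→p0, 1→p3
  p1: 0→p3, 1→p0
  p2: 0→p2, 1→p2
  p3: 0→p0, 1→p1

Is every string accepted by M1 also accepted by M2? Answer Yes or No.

The string 0 is in L(M1) but not in L(M2).
So L(M1) ⊄ L(M2).

No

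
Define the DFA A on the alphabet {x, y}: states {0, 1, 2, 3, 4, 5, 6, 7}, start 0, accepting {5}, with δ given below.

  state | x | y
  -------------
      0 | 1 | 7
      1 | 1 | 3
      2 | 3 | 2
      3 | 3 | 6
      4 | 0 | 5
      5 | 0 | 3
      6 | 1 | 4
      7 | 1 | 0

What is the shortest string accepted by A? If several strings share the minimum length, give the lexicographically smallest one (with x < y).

A breadth-first search from 0 reaches an accepting state first via the path 0 → 1 → 3 → 6 → 4 → 5 on input xyyyy.
No string of length < 5 is accepted (BFS exhausts all shorter strings without reaching an accepting state), and xyyyy is the lexicographically least accepting string of length 5.

xyyyy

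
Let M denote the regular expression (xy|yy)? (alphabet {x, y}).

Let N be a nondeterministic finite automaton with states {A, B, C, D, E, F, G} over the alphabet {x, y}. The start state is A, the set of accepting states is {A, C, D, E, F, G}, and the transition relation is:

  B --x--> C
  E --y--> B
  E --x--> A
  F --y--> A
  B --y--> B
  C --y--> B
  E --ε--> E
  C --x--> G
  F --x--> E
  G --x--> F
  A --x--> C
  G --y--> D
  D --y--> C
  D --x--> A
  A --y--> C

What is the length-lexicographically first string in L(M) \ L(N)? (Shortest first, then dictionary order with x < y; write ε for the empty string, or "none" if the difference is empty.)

xy

The string xy is accepted by M but not by N.
No shorter string lies in the difference, and xy is the lexicographically first length-2 string in L(M) \ L(N).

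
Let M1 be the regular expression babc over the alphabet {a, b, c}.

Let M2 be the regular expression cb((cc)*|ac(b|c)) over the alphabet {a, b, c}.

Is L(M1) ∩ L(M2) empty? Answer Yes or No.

Yes

Converting the expression M1 to a DFA (subset construction, then merging equivalent states) gives the minimal DFA with states {r0, r1, r2, r3, r4, r5}, start state r0, accepting states {r5} and transitions r0: a→r1, b→r2, c→r1; r1: a→r1, b→r1, c→r1; r2: a→r3, b→r1, c→r1; r3: a→r1, b→r4, c→r1; r4: a→r1, b→r1, c→r5; r5: a→r1, b→r1, c→r1.
Converting the expression M2 to a DFA (subset construction, then merging equivalent states) gives the minimal DFA with states {t0, t1, t2, t3, t4, t5, t6, t7, t8}, start state t0, accepting states {t3, t7, t8} and transitions t0: a→t1, b→t1, c→t2; t1: a→t1, b→t1, c→t1; t2: a→t1, b→t3, c→t1; t3: a→t4, b→t1, c→t5; t4: a→t1, b→t1, c→t6; t5: a→t1, b→t1, c→t7; t6: a→t1, b→t8, c→t8; t7: a→t1, b→t1, c→t5; t8: a→t1, b→t1, c→t1.
Exploring the product automaton M1 × M2 from the start pair (r0, t0), following both machines on each input symbol, reaches 13 state pairs: (r0, t0), (r1, t1), (r2, t1), (r1, t2), (r3, t1), (r1, t3), (r4, t1), (r1, t4), (r1, t5), (r5, t1), (r1, t6), (r1, t7), (r1, t8).
M1 accepts in {r5} and M2 accepts in {t3, t7, t8}; no reachable pair has both components accepting, so no string drives both machines to acceptance simultaneously and L(M1) ∩ L(M2) = ∅.
So no string is accepted by both, and the intersection is empty.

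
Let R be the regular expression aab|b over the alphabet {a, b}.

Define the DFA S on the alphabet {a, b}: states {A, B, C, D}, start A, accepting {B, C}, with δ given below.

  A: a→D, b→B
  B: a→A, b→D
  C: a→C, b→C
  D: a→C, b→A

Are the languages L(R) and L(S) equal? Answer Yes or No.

The string aa is accepted by S but rejected by R.
So L(R) ≠ L(S).

No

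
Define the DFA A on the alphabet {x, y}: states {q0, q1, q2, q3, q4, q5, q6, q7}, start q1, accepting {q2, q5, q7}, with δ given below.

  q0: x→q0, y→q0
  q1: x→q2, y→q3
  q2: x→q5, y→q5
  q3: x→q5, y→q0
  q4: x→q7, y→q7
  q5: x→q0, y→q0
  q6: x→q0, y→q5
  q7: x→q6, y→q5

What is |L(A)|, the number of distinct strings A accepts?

4

The useful subgraph on states {q1, q2, q3, q5} is acyclic, so L(A) is finite; the longest accepting path visits 3 useful states, giving maximum string length 2.
Counting accepting paths from q1 by length: 1 of length 1, 3 of length 2. Total 4.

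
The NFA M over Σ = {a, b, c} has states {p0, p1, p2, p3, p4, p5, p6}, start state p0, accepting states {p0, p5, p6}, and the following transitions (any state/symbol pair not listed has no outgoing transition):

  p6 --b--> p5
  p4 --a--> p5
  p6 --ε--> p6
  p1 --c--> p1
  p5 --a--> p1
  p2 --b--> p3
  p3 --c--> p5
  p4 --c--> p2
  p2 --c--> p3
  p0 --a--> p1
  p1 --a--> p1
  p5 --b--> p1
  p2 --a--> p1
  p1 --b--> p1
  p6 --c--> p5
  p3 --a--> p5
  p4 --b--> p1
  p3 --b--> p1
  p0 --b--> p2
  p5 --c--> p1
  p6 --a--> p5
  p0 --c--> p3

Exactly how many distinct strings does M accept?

The useful subgraph on states {p0, p2, p3, p5} is acyclic, so L(M) is finite; the longest accepting path visits 4 useful states, giving maximum string length 3.
Counting accepting paths from p0 by length: 1 of length 0, 2 of length 2, 4 of length 3. Total 7.

7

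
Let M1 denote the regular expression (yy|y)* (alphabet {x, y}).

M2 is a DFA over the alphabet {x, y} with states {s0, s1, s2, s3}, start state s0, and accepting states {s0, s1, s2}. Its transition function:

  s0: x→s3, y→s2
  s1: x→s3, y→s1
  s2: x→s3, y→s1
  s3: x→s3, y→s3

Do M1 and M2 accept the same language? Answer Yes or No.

Converting the expression M1 to a DFA (subset construction, then merging equivalent states) gives the minimal DFA with states {r0, r1}, start state r0, accepting states {r0} and transitions r0: x→r1, y→r0; r1: x→r1, y→r1.
Exploring the product automaton M1 × M2 from the start pair (r0, s0), following both machines on each input symbol, reaches 4 state pairs: (r0, s0), (r1, s3), (r0, s2), (r0, s1).
M1 accepts in {r0} and M2 accepts in {s0, s1, s2}. In every reachable pair the two components are either both accepting — (r0, s0), (r0, s2), (r0, s1) — or both non-accepting, so no string is accepted by exactly one of the machines: L(M1) \ L(M2) and L(M2) \ L(M1) are both empty.
Hence every string is accepted by M1 iff it is accepted by M2, and the two languages coincide.

Yes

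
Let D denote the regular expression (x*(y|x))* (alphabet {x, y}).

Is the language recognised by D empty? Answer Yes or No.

No

The empty string ε matches the expression, so it belongs to L(D).
Since L(D) contains at least one string, it is not empty.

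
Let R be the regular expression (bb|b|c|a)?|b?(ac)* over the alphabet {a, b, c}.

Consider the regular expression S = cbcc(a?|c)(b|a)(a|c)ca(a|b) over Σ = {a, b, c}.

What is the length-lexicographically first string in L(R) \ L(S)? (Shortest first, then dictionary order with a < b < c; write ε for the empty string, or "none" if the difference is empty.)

The empty string ε is accepted by R but not by S.
Since ε is the unique shortest string, it is the required witness.

ε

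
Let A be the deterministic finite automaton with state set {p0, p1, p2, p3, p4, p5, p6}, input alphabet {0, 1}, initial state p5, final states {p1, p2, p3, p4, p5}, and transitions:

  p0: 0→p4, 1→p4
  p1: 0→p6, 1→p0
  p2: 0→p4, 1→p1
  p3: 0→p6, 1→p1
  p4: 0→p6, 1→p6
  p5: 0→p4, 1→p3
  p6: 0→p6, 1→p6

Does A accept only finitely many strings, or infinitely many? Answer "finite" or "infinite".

The useful states (reachable from p5 and able to reach an accepting state) are {p0, p1, p3, p4, p5}.
Restricted to these states the transition graph has no cycle, so every accepting path has bounded length and L is finite.

finite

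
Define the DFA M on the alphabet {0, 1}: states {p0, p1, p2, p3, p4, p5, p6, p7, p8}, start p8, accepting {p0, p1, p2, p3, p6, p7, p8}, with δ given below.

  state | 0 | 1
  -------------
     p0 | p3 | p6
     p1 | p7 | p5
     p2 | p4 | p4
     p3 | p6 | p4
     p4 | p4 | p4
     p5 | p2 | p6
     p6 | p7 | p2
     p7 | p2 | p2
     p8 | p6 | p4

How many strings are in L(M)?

The useful subgraph on states {p2, p6, p7, p8} is acyclic, so L(M) is finite; the longest accepting path visits 4 useful states, giving maximum string length 3.
Counting accepting paths from p8 by length: 1 of length 0, 1 of length 1, 2 of length 2, 2 of length 3. Total 6.

6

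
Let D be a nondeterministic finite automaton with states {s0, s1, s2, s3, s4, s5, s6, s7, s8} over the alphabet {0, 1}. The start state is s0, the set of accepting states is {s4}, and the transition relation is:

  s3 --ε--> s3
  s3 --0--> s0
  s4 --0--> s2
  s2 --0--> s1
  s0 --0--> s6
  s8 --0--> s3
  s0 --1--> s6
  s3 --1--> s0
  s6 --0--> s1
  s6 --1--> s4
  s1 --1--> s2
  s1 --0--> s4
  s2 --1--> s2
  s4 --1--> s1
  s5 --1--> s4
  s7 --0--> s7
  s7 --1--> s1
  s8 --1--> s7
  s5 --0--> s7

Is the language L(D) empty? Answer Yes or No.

No

The string 01 is accepted: the run s0 → s6 → s4 ends in the accepting state s4.
Since at least one string is accepted, L(D) is not empty.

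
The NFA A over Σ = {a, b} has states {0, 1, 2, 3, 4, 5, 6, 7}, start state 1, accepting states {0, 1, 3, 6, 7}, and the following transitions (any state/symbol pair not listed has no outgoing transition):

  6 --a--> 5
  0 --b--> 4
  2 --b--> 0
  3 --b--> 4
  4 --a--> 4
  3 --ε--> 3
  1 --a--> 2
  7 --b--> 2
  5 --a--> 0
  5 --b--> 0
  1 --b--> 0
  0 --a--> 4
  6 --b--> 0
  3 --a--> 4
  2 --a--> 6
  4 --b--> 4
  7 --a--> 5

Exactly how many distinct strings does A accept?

The useful subgraph on states {0, 1, 2, 5, 6} is acyclic, so L(A) is finite; the longest accepting path visits 5 useful states, giving maximum string length 4.
Counting accepting paths from 1 by length: 1 of length 0, 1 of length 1, 2 of length 2, 1 of length 3, 2 of length 4. Total 7.

7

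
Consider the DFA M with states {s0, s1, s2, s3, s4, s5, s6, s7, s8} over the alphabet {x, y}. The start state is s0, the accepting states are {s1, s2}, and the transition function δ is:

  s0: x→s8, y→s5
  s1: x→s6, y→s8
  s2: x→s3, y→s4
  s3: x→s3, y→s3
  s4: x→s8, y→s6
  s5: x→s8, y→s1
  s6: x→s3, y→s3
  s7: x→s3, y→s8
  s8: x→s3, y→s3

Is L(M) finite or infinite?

The useful states (reachable from s0 and able to reach an accepting state) are {s0, s1, s5}.
Restricted to these states the transition graph has no cycle, so every accepting path has bounded length and L is finite.

finite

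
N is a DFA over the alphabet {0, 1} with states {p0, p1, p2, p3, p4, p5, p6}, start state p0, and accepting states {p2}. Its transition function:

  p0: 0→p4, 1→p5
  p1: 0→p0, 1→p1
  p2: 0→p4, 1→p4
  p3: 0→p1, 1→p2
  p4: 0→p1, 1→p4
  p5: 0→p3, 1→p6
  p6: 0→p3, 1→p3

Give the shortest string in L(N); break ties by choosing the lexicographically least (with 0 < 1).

101

A breadth-first search from p0 reaches an accepting state first via the path p0 → p5 → p3 → p2 on input 101.
No string of length < 3 is accepted (BFS exhausts all shorter strings without reaching an accepting state), and 101 is the lexicographically least accepting string of length 3.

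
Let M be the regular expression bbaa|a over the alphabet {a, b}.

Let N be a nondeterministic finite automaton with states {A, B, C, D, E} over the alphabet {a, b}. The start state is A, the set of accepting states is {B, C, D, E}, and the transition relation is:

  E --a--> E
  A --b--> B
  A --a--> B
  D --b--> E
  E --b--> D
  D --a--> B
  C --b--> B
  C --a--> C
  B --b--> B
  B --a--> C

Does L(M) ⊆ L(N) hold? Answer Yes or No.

Converting the expression M to a DFA (subset construction, then merging equivalent states) gives the minimal DFA with states {m0, m1, m2, m3, m4, m5}, start state m0, accepting states {m1} and transitions m0: a→m1, b→m2; m1: a→m3, b→m3; m2: a→m3, b→m4; m3: a→m3, b→m3; m4: a→m5, b→m3; m5: a→m1, b→m3.
Exploring the product automaton M × N from the start pair (m0, A), following both machines on each input symbol, reaches 8 state pairs: (m0, A), (m1, B), (m2, B), (m3, C), (m3, B), (m4, B), (m5, C), (m1, C).
M accepts in {m1} and N accepts in {B, C, D, E}. The reachable pairs whose M-component is accepting are (m1, B), (m1, C); in each of them the N-component is accepting too, so the product for L(M) \ L(N) (M-component accepting, N-component rejecting) has no reachable accepting pair and the difference is empty.
Hence every string in L(M) is also in L(N).

Yes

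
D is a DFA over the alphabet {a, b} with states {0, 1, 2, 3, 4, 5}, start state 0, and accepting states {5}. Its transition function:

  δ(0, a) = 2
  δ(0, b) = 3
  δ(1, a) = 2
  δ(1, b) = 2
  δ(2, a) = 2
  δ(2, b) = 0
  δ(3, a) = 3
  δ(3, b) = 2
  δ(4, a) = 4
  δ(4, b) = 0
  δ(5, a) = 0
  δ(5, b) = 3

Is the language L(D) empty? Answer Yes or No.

Yes

The states reachable from the start state are {0, 2, 3}.
None of the accepting states {5} is reachable, so no string is accepted and L(D) = ∅.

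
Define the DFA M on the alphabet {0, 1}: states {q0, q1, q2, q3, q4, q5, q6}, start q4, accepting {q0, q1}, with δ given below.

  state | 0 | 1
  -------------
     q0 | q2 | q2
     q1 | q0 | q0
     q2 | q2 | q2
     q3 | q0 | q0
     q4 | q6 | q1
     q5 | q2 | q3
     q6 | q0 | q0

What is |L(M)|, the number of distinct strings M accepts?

The useful subgraph on states {q0, q1, q4, q6} is acyclic, so L(M) is finite; the longest accepting path visits 3 useful states, giving maximum string length 2.
Counting accepting paths from q4 by length: 1 of length 1, 4 of length 2. Total 5.

5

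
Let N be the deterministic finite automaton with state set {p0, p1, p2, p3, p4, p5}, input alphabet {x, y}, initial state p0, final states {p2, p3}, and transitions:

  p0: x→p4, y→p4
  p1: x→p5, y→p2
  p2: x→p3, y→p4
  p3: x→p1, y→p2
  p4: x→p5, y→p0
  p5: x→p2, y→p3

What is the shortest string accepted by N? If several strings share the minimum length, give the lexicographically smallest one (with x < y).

A breadth-first search from p0 reaches an accepting state first via the path p0 → p4 → p5 → p2 on input xxx.
No string of length < 3 is accepted (BFS exhausts all shorter strings without reaching an accepting state), and xxx is the lexicographically least accepting string of length 3.

xxx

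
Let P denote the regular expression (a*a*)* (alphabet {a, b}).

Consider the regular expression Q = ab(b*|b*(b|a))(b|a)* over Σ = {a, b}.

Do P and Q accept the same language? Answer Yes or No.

No

The empty string ε is accepted by P but rejected by Q.
So L(P) ≠ L(Q).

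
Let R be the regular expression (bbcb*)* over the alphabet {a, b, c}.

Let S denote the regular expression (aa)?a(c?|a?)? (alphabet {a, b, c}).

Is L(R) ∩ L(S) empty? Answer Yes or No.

Yes

Converting the expression R to a DFA (subset construction, then merging equivalent states) gives the minimal DFA with states {r0, r1, r2, r3, r4, r5, r6}, start state r0, accepting states {r0, r4, r5, r6} and transitions r0: a→r1, b→r2, c→r1; r1: a→r1, b→r1, c→r1; r2: a→r1, b→r3, c→r1; r3: a→r1, b→r1, c→r4; r4: a→r1, b→r5, c→r1; r5: a→r1, b→r6, c→r1; r6: a→r1, b→r6, c→r4.
Converting the expression S to a DFA (subset construction, then merging equivalent states) gives the minimal DFA with states {s0, s1, s2, s3, s4, s5}, start state s0, accepting states {s1, s3, s4, s5} and transitions s0: a→s1, b→s2, c→s2; s1: a→s3, b→s2, c→s4; s2: a→s2, b→s2, c→s2; s3: a→s5, b→s2, c→s2; s4: a→s2, b→s2, c→s2; s5: a→s4, b→s2, c→s4.
Exploring the product automaton R × S from the start pair (r0, s0), following both machines on each input symbol, reaches 11 state pairs: (r0, s0), (r1, s1), (r2, s2), (r1, s2), (r1, s3), (r1, s4), (r3, s2), (r1, s5), (r4, s2), (r5, s2), (r6, s2).
R accepts in {r0, r4, r5, r6} and S accepts in {s1, s3, s4, s5}; no reachable pair has both components accepting, so no string drives both machines to acceptance simultaneously and L(R) ∩ L(S) = ∅.
So no string is accepted by both, and the intersection is empty.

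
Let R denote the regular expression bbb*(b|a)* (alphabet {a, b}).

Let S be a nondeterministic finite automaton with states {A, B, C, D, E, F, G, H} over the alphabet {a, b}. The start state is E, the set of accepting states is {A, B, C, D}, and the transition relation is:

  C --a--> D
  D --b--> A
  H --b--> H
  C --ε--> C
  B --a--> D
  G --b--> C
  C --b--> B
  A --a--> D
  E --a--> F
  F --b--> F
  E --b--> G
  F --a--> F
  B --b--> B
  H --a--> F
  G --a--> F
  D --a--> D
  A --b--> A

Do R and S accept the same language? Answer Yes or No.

Yes

Converting the expression R to a DFA (subset construction, then merging equivalent states) gives the minimal DFA with states {r0, r1, r2, r3}, start state r0, accepting states {r3} and transitions r0: a→r1, b→r2; r1: a→r1, b→r1; r2: a→r1, b→r3; r3: a→r3, b→r3.
Exploring the product automaton R × S from the start pair (r0, E), following both machines on each input symbol, reaches 7 state pairs: (r0, E), (r1, F), (r2, G), (r3, C), (r3, D), (r3, B), (r3, A).
R accepts in {r3} and S accepts in {A, B, C, D}. In every reachable pair the two components are either both accepting — (r3, C), (r3, D), (r3, B), (r3, A) — or both non-accepting, so no string is accepted by exactly one of the machines: L(R) \ L(S) and L(S) \ L(R) are both empty.
Hence every string is accepted by R iff it is accepted by S, and the two languages coincide.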